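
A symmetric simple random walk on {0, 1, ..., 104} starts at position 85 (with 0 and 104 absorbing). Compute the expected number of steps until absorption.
E[τ | X_0 = 85] = 1615

Let v_k = E[τ | X_0 = k]. Boundary: v_0 = v_104 = 0. Recurrence: v_k = 1 + (v_{k-1} + v_{k+1})/2 for 1 ≤ k ≤ 103. The particular solution to v_k − (v_{k-1} + v_{k+1})/2 = 1 is v_k = −k^2. Adding homogeneous solution A + B k and matching boundaries gives v_k = k (104 − k). Substituting k = 85: v_85 = 85 · 19 = 1615.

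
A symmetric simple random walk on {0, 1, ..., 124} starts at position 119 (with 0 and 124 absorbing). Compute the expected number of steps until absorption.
E[τ | X_0 = 119] = 595

Let v_k = E[τ | X_0 = k]. Boundary: v_0 = v_124 = 0. Recurrence: v_k = 1 + (v_{k-1} + v_{k+1})/2 for 1 ≤ k ≤ 123. The particular solution to v_k − (v_{k-1} + v_{k+1})/2 = 1 is v_k = −k^2. Adding homogeneous solution A + B k and matching boundaries gives v_k = k (124 − k). Substituting k = 119: v_119 = 119 · 5 = 595.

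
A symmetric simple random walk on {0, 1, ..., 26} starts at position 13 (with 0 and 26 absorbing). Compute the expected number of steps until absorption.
E[τ | X_0 = 13] = 169

Let v_k = E[τ | X_0 = k]. Boundary: v_0 = v_26 = 0. Recurrence: v_k = 1 + (v_{k-1} + v_{k+1})/2 for 1 ≤ k ≤ 25. The particular solution to v_k − (v_{k-1} + v_{k+1})/2 = 1 is v_k = −k^2. Adding homogeneous solution A + B k and matching boundaries gives v_k = k (26 − k). Substituting k = 13: v_13 = 13 · 13 = 169.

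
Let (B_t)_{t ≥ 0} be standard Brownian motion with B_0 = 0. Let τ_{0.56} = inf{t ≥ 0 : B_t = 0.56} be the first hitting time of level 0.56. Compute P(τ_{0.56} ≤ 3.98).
P(τ_{0.56} ≤ 3.98) = 2(1 − Φ(0.56/√3.98)) = 2(1 − Φ(0.2807)) ≈ 0.7789

By the reflection principle for standard BM, P(τ_b ≤ t) = 2 · P(B_t ≥ b). Since B_t ~ N(0, t), P(B_t ≥ 0.56) = 1 − Φ(0.56/√t) = 1 − Φ(0.56/√3.98) = 1 − Φ(0.2807) ≈ 0.38947. Doubling: P(τ_{0.56} ≤ 3.98) ≈ 2 · 0.38947 = 0.77894 ≈ 0.7789.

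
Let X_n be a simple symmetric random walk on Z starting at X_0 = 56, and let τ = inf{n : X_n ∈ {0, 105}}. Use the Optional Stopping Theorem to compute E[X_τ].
E[X_τ] = 56

X_n is a martingale and τ is a bounded-mean stopping time (indeed τ is finite a.s. with bounded expectation since the walk is in a bounded region). By the OST, E[X_τ] = E[X_0] = 56. Equivalently: E[X_τ] = 105 · P(hit 105 first) + 0 · P(hit 0 first) = 105 · (56/105) = 56.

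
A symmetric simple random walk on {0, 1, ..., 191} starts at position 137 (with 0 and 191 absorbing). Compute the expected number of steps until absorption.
E[τ | X_0 = 137] = 7398

Let v_k = E[τ | X_0 = k]. Boundary: v_0 = v_191 = 0. Recurrence: v_k = 1 + (v_{k-1} + v_{k+1})/2 for 1 ≤ k ≤ 190. The particular solution to v_k − (v_{k-1} + v_{k+1})/2 = 1 is v_k = −k^2. Adding homogeneous solution A + B k and matching boundaries gives v_k = k (191 − k). Substituting k = 137: v_137 = 137 · 54 = 7398.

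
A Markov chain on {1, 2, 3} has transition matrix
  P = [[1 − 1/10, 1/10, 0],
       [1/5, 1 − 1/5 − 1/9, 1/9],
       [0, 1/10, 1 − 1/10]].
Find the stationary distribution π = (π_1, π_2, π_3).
π = (18/37, 9/37, 10/37)

This is a birth-death chain on three states, which satisfies detailed balance: π_1 · P_{12} = π_2 · P_{21} and π_2 · P_{23} = π_3 · P_{32}.
From π_1 · 1/10 = π_2 · 1/5: π_2/π_1 = (1/10)/(1/5) = 1/2.
From π_2 · 1/9 = π_3 · 1/10: π_3/π_2 = (1/9)/(1/10) = 10/9.
Take π_1 proportional to 1; then unnormalized π = (1, 1/2, 5/9). Normalize by dividing by the sum 37/18:
  π = (18/37, 9/37, 10/37).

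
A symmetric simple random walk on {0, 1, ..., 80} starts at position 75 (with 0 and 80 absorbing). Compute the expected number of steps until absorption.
E[τ | X_0 = 75] = 375

Let v_k = E[τ | X_0 = k]. Boundary: v_0 = v_80 = 0. Recurrence: v_k = 1 + (v_{k-1} + v_{k+1})/2 for 1 ≤ k ≤ 79. The particular solution to v_k − (v_{k-1} + v_{k+1})/2 = 1 is v_k = −k^2. Adding homogeneous solution A + B k and matching boundaries gives v_k = k (80 − k). Substituting k = 75: v_75 = 75 · 5 = 375.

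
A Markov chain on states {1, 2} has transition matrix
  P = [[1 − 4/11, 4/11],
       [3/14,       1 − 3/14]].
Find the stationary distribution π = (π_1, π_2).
π_1 = 33/89, π_2 = 56/89

Solve πP = π with π_1 + π_2 = 1. From πP = π: π_1 · (1 − 4/11) + π_2 · 3/14 = π_1 ⇒ π_2 · 3/14 = π_1 · 4/11 ⇒ π_2/π_1 = (4/11)/(3/14) = 56/33. Together with π_1 + π_2 = 1:
  π_1 = (3/14)/(4/11 + 3/14) = (3/14)/(89/154) = 33/89,
  π_2 = (4/11)/(4/11 + 3/14) = (4/11)/(89/154) = 56/89.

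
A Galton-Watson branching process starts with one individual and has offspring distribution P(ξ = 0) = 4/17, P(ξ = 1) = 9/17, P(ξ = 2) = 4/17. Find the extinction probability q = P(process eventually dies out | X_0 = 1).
q = 1

Mean offspring μ = 0·4/17 + 1·9/17 + 2·4/17 = 1 ≤ 1. For μ ≤ 1 with offspring not concentrated at 1, the Galton-Watson process goes extinct almost surely, so q = 1.
(Algebraic check: The pgf is f(s) = 4/17 + 9/17·s + 4/17·s². The extinction probability q is the smallest fixed point of f in [0, 1]. Setting s = f(s):
  4/17·s² + (9/17 − 1)·s + 4/17 = 0
  4/17·s² − (4/17 + 4/17)·s + 4/17 = 0
which factors as (s − 1)·(4/17·s − 4/17) = 0, giving roots s = 1 and s = (4/17)/(4/17) = 1. Since 1 ≥ 1, the smallest root in [0, 1] is s = 1.)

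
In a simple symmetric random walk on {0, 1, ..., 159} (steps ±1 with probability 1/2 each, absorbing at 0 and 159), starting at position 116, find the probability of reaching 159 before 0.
P(hit 159 before 0) = 116/159

Let u_k = P(hit 159 before 0 | start at k). Then u_0 = 0, u_159 = 1, and u_k = u_{k-1}/2 + u_{k+1}/2 for 1 ≤ k ≤ 158. This harmonic recurrence is solved by u_k = k/159, giving u_116 = 116/159.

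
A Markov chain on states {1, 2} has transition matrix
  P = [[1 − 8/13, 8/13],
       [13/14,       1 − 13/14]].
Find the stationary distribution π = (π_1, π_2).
π_1 = 169/281, π_2 = 112/281

Solve πP = π with π_1 + π_2 = 1. From πP = π: π_1 · (1 − 8/13) + π_2 · 13/14 = π_1 ⇒ π_2 · 13/14 = π_1 · 8/13 ⇒ π_2/π_1 = (8/13)/(13/14) = 112/169. Together with π_1 + π_2 = 1:
  π_1 = (13/14)/(8/13 + 13/14) = (13/14)/(281/182) = 169/281,
  π_2 = (8/13)/(8/13 + 13/14) = (8/13)/(281/182) = 112/281.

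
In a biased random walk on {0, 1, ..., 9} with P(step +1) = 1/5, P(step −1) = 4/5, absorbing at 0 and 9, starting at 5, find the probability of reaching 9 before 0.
P(hit 9 before 0) = (1 − (4)^5) / (1 − (4)^9) = 341/87381

Let u_k denote P(reach 9 before 0 | start at k). Boundary: u_0 = 0, u_9 = 1. Recurrence: u_k = 1/5·u_{k+1} + 4/5·u_{k-1} for 1 ≤ k ≤ 8. Try u_k = A + B·r^k with r = q/p = (4/5)/(1/5) = 4. Substitution satisfies the recurrence; boundary conditions give:
  u_k = (1 − r^k) / (1 − r^N) = (1 − (4)^5) / (1 − (4)^9) = 341/87381.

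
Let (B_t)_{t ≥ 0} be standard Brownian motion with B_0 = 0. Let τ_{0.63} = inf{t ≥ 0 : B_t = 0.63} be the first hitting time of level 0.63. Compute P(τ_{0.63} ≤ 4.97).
P(τ_{0.63} ≤ 4.97) = 2(1 − Φ(0.63/√4.97)) = 2(1 − Φ(0.2826)) ≈ 0.7775

By the reflection principle for standard BM, P(τ_b ≤ t) = 2 · P(B_t ≥ b). Since B_t ~ N(0, t), P(B_t ≥ 0.63) = 1 − Φ(0.63/√t) = 1 − Φ(0.63/√4.97) = 1 − Φ(0.2826) ≈ 0.38874. Doubling: P(τ_{0.63} ≤ 4.97) ≈ 2 · 0.38874 = 0.77748 ≈ 0.7775.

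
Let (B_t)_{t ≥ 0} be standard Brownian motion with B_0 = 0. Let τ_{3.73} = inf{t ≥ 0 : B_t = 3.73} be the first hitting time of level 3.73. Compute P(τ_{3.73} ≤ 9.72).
P(τ_{3.73} ≤ 9.72) = 2(1 − Φ(3.73/√9.72)) = 2(1 − Φ(1.1964)) ≈ 0.2315

By the reflection principle for standard BM, P(τ_b ≤ t) = 2 · P(B_t ≥ b). Since B_t ~ N(0, t), P(B_t ≥ 3.73) = 1 − Φ(3.73/√t) = 1 − Φ(3.73/√9.72) = 1 − Φ(1.1964) ≈ 0.11577. Doubling: P(τ_{3.73} ≤ 9.72) ≈ 2 · 0.11577 = 0.23154 ≈ 0.2315.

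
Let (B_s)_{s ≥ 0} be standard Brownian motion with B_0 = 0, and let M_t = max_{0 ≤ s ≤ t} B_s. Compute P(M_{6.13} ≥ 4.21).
P(M_{6.13} ≥ 4.21) = 2·P(B_{6.13} ≥ 4.21) = 2(1 − Φ(4.21/√6.13)) ≈ 0.0891

By the reflection principle for Brownian motion, P(M_t ≥ a) = 2 · P(B_t ≥ a) for a ≥ 0. Since B_t ~ N(0, t), P(B_t ≥ 4.21) = 1 − Φ(4.21/√t) = 1 − Φ(4.21/√6.13) = 1 − Φ(1.7004). So
  P(M_{6.13} ≥ 4.21) = 2(1 − Φ(1.7004)) ≈ 0.0891.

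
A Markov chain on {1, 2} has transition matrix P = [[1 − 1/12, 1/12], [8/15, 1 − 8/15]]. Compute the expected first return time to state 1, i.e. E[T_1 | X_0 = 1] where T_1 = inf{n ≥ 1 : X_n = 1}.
E[T_1 | X_0 = 1] = 1/π_1 = 37/32

For an irreducible recurrent Markov chain with stationary distribution π, E[T_i | X_0 = i] = 1/π_i (Kac's formula). Here π_1 = (8/15)/(1/12 + 8/15) = (8/15)/(37/60) = 32/37, so E[T_1 | X_0 = 1] = 1/π_1 = (1/12 + 8/15)/(8/15) = (37/60)/(8/15) = 37/32.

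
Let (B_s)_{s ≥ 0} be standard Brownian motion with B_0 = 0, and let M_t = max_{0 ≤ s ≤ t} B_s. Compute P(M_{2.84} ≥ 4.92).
P(M_{2.84} ≥ 4.92) = 2·P(B_{2.84} ≥ 4.92) = 2(1 − Φ(4.92/√2.84)) ≈ 0.0035

By the reflection principle for Brownian motion, P(M_t ≥ a) = 2 · P(B_t ≥ a) for a ≥ 0. Since B_t ~ N(0, t), P(B_t ≥ 4.92) = 1 − Φ(4.92/√t) = 1 − Φ(4.92/√2.84) = 1 − Φ(2.9195). So
  P(M_{2.84} ≥ 4.92) = 2(1 − Φ(2.9195)) ≈ 0.0035.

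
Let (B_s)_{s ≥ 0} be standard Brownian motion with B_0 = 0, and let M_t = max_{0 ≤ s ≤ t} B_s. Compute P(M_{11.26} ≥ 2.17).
P(M_{11.26} ≥ 2.17) = 2·P(B_{11.26} ≥ 2.17) = 2(1 − Φ(2.17/√11.26)) ≈ 0.5178

By the reflection principle for Brownian motion, P(M_t ≥ a) = 2 · P(B_t ≥ a) for a ≥ 0. Since B_t ~ N(0, t), P(B_t ≥ 2.17) = 1 − Φ(2.17/√t) = 1 − Φ(2.17/√11.26) = 1 − Φ(0.6467). So
  P(M_{11.26} ≥ 2.17) = 2(1 − Φ(0.6467)) ≈ 0.5178.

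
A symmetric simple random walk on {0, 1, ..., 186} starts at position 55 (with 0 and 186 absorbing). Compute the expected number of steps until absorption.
E[τ | X_0 = 55] = 7205

Let v_k = E[τ | X_0 = k]. Boundary: v_0 = v_186 = 0. Recurrence: v_k = 1 + (v_{k-1} + v_{k+1})/2 for 1 ≤ k ≤ 185. The particular solution to v_k − (v_{k-1} + v_{k+1})/2 = 1 is v_k = −k^2. Adding homogeneous solution A + B k and matching boundaries gives v_k = k (186 − k). Substituting k = 55: v_55 = 55 · 131 = 7205.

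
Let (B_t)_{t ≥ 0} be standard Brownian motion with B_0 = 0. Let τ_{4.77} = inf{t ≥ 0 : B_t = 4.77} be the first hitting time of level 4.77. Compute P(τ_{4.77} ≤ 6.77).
P(τ_{4.77} ≤ 6.77) = 2(1 − Φ(4.77/√6.77)) = 2(1 − Φ(1.8333)) ≈ 0.0668

By the reflection principle for standard BM, P(τ_b ≤ t) = 2 · P(B_t ≥ b). Since B_t ~ N(0, t), P(B_t ≥ 4.77) = 1 − Φ(4.77/√t) = 1 − Φ(4.77/√6.77) = 1 − Φ(1.8333) ≈ 0.03338. Doubling: P(τ_{4.77} ≤ 6.77) ≈ 2 · 0.03338 = 0.06676 ≈ 0.0668.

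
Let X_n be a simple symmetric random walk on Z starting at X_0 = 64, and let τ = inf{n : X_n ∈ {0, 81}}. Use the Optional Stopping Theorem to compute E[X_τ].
E[X_τ] = 64

X_n is a martingale and τ is a bounded-mean stopping time (indeed τ is finite a.s. with bounded expectation since the walk is in a bounded region). By the OST, E[X_τ] = E[X_0] = 64. Equivalently: E[X_τ] = 81 · P(hit 81 first) + 0 · P(hit 0 first) = 81 · (64/81) = 64.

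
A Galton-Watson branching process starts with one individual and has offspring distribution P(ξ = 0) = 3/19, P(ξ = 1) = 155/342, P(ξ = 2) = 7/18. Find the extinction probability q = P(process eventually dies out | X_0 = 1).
q = 54/133

The pgf is f(s) = 3/19 + 155/342·s + 7/18·s². The extinction probability q is the smallest fixed point of f in [0, 1]. Setting s = f(s):
  7/18·s² + (155/342 − 1)·s + 3/19 = 0
  7/18·s² − (3/19 + 7/18)·s + 3/19 = 0
which factors as (s − 1)·(7/18·s − 3/19) = 0, giving roots s = 1 and s = (3/19)/(7/18) = 54/133.
Mean offspring μ = 155/342 + 2·7/18 = 421/342 > 1 (supercritical), so q < 1. The extinction probability is the smaller root: q = (3/19)/(7/18) = 54/133.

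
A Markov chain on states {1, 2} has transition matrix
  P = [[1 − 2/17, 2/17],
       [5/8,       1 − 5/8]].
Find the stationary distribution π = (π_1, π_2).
π_1 = 85/101, π_2 = 16/101

Solve πP = π with π_1 + π_2 = 1. From πP = π: π_1 · (1 − 2/17) + π_2 · 5/8 = π_1 ⇒ π_2 · 5/8 = π_1 · 2/17 ⇒ π_2/π_1 = (2/17)/(5/8) = 16/85. Together with π_1 + π_2 = 1:
  π_1 = (5/8)/(2/17 + 5/8) = (5/8)/(101/136) = 85/101,
  π_2 = (2/17)/(2/17 + 5/8) = (2/17)/(101/136) = 16/101.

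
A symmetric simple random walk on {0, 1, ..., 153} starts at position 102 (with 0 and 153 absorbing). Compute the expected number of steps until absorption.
E[τ | X_0 = 102] = 5202

Let v_k = E[τ | X_0 = k]. Boundary: v_0 = v_153 = 0. Recurrence: v_k = 1 + (v_{k-1} + v_{k+1})/2 for 1 ≤ k ≤ 152. The particular solution to v_k − (v_{k-1} + v_{k+1})/2 = 1 is v_k = −k^2. Adding homogeneous solution A + B k and matching boundaries gives v_k = k (153 − k). Substituting k = 102: v_102 = 102 · 51 = 5202.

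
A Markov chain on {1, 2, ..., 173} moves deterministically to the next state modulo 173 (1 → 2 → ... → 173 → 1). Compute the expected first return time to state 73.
E[T_73 | X_0 = 73] = 173

The chain cycles deterministically, so starting at state 73 it returns in exactly 173 steps. Equivalently, the stationary distribution is uniform π_j = 1/173 for every state j, so by Kac's formula E[T_73] = 1/π_73 = 173.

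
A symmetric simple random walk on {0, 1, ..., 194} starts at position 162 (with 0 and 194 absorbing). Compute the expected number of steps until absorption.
E[τ | X_0 = 162] = 5184

Let v_k = E[τ | X_0 = k]. Boundary: v_0 = v_194 = 0. Recurrence: v_k = 1 + (v_{k-1} + v_{k+1})/2 for 1 ≤ k ≤ 193. The particular solution to v_k − (v_{k-1} + v_{k+1})/2 = 1 is v_k = −k^2. Adding homogeneous solution A + B k and matching boundaries gives v_k = k (194 − k). Substituting k = 162: v_162 = 162 · 32 = 5184.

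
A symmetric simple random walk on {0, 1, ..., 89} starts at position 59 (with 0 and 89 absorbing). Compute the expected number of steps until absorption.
E[τ | X_0 = 59] = 1770

Let v_k = E[τ | X_0 = k]. Boundary: v_0 = v_89 = 0. Recurrence: v_k = 1 + (v_{k-1} + v_{k+1})/2 for 1 ≤ k ≤ 88. The particular solution to v_k − (v_{k-1} + v_{k+1})/2 = 1 is v_k = −k^2. Adding homogeneous solution A + B k and matching boundaries gives v_k = k (89 − k). Substituting k = 59: v_59 = 59 · 30 = 1770.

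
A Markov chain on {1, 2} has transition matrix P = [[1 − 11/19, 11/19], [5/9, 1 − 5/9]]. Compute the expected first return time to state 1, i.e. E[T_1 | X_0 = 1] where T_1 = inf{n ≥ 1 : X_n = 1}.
E[T_1 | X_0 = 1] = 1/π_1 = 194/95

For an irreducible recurrent Markov chain with stationary distribution π, E[T_i | X_0 = i] = 1/π_i (Kac's formula). Here π_1 = (5/9)/(11/19 + 5/9) = (5/9)/(194/171) = 95/194, so E[T_1 | X_0 = 1] = 1/π_1 = (11/19 + 5/9)/(5/9) = (194/171)/(5/9) = 194/95.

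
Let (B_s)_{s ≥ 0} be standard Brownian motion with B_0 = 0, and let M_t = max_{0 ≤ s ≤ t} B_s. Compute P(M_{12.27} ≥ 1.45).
P(M_{12.27} ≥ 1.45) = 2·P(B_{12.27} ≥ 1.45) = 2(1 − Φ(1.45/√12.27)) ≈ 0.6789

By the reflection principle for Brownian motion, P(M_t ≥ a) = 2 · P(B_t ≥ a) for a ≥ 0. Since B_t ~ N(0, t), P(B_t ≥ 1.45) = 1 − Φ(1.45/√t) = 1 − Φ(1.45/√12.27) = 1 − Φ(0.4139). So
  P(M_{12.27} ≥ 1.45) = 2(1 − Φ(0.4139)) ≈ 0.6789.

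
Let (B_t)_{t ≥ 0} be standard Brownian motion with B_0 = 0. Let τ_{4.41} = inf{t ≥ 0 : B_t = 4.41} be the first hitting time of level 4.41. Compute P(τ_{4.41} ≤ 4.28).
P(τ_{4.41} ≤ 4.28) = 2(1 − Φ(4.41/√4.28)) = 2(1 − Φ(2.1317)) ≈ 0.0330

By the reflection principle for standard BM, P(τ_b ≤ t) = 2 · P(B_t ≥ b). Since B_t ~ N(0, t), P(B_t ≥ 4.41) = 1 − Φ(4.41/√t) = 1 − Φ(4.41/√4.28) = 1 − Φ(2.1317) ≈ 0.01652. Doubling: P(τ_{4.41} ≤ 4.28) ≈ 2 · 0.01652 = 0.03304 ≈ 0.0330.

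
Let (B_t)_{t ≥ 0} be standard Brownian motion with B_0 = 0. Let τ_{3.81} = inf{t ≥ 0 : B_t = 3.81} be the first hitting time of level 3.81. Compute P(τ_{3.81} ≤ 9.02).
P(τ_{3.81} ≤ 9.02) = 2(1 − Φ(3.81/√9.02)) = 2(1 − Φ(1.2686)) ≈ 0.2046

By the reflection principle for standard BM, P(τ_b ≤ t) = 2 · P(B_t ≥ b). Since B_t ~ N(0, t), P(B_t ≥ 3.81) = 1 − Φ(3.81/√t) = 1 − Φ(3.81/√9.02) = 1 − Φ(1.2686) ≈ 0.10229. Doubling: P(τ_{3.81} ≤ 9.02) ≈ 2 · 0.10229 = 0.20458 ≈ 0.2046.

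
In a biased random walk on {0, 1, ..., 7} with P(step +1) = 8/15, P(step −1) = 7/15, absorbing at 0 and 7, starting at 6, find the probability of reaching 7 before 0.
P(hit 7 before 0) = (1 − (7/8)^6) / (1 − (7/8)^7) = 1155960/1273609

Let u_k denote P(reach 7 before 0 | start at k). Boundary: u_0 = 0, u_7 = 1. Recurrence: u_k = 8/15·u_{k+1} + 7/15·u_{k-1} for 1 ≤ k ≤ 6. Try u_k = A + B·r^k with r = q/p = (7/15)/(8/15) = 7/8. Substitution satisfies the recurrence; boundary conditions give:
  u_k = (1 − r^k) / (1 − r^N) = (1 − (7/8)^6) / (1 − (7/8)^7) = 1155960/1273609.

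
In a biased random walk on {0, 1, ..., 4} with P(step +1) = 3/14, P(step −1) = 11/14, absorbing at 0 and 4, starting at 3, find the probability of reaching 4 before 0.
P(hit 4 before 0) = (1 − (11/3)^3) / (1 − (11/3)^4) = 489/1820

Let u_k denote P(reach 4 before 0 | start at k). Boundary: u_0 = 0, u_4 = 1. Recurrence: u_k = 3/14·u_{k+1} + 11/14·u_{k-1} for 1 ≤ k ≤ 3. Try u_k = A + B·r^k with r = q/p = (11/14)/(3/14) = 11/3. Substitution satisfies the recurrence; boundary conditions give:
  u_k = (1 − r^k) / (1 − r^N) = (1 − (11/3)^3) / (1 − (11/3)^4) = 489/1820.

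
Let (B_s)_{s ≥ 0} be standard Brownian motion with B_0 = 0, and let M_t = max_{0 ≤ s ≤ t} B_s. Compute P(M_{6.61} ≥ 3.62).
P(M_{6.61} ≥ 3.62) = 2·P(B_{6.61} ≥ 3.62) = 2(1 − Φ(3.62/√6.61)) ≈ 0.1591

By the reflection principle for Brownian motion, P(M_t ≥ a) = 2 · P(B_t ≥ a) for a ≥ 0. Since B_t ~ N(0, t), P(B_t ≥ 3.62) = 1 − Φ(3.62/√t) = 1 − Φ(3.62/√6.61) = 1 − Φ(1.4080). So
  P(M_{6.61} ≥ 3.62) = 2(1 − Φ(1.4080)) ≈ 0.1591.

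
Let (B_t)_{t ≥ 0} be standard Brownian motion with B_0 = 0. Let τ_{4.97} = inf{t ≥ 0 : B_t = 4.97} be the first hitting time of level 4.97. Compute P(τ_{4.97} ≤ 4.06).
P(τ_{4.97} ≤ 4.06) = 2(1 − Φ(4.97/√4.06)) = 2(1 − Φ(2.4666)) ≈ 0.0136

By the reflection principle for standard BM, P(τ_b ≤ t) = 2 · P(B_t ≥ b). Since B_t ~ N(0, t), P(B_t ≥ 4.97) = 1 − Φ(4.97/√t) = 1 − Φ(4.97/√4.06) = 1 − Φ(2.4666) ≈ 0.00682. Doubling: P(τ_{4.97} ≤ 4.06) ≈ 2 · 0.00682 = 0.01364 ≈ 0.0136.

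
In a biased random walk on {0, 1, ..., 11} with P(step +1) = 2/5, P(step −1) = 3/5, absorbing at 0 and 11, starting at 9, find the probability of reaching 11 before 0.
P(hit 11 before 0) = (1 − (3/2)^9) / (1 − (3/2)^11) = 76684/175099

Let u_k denote P(reach 11 before 0 | start at k). Boundary: u_0 = 0, u_11 = 1. Recurrence: u_k = 2/5·u_{k+1} + 3/5·u_{k-1} for 1 ≤ k ≤ 10. Try u_k = A + B·r^k with r = q/p = (3/5)/(2/5) = 3/2. Substitution satisfies the recurrence; boundary conditions give:
  u_k = (1 − r^k) / (1 − r^N) = (1 − (3/2)^9) / (1 − (3/2)^11) = 76684/175099.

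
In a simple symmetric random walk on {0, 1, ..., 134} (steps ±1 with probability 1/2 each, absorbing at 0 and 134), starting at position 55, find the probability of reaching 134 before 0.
P(hit 134 before 0) = 55/134

Let u_k = P(hit 134 before 0 | start at k). Then u_0 = 0, u_134 = 1, and u_k = u_{k-1}/2 + u_{k+1}/2 for 1 ≤ k ≤ 133. This harmonic recurrence is solved by u_k = k/134, giving u_55 = 55/134.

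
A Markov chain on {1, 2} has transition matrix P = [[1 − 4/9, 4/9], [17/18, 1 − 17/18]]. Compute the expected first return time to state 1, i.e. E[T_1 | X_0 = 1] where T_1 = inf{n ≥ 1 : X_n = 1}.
E[T_1 | X_0 = 1] = 1/π_1 = 25/17

For an irreducible recurrent Markov chain with stationary distribution π, E[T_i | X_0 = i] = 1/π_i (Kac's formula). Here π_1 = (17/18)/(4/9 + 17/18) = (17/18)/(25/18) = 17/25, so E[T_1 | X_0 = 1] = 1/π_1 = (4/9 + 17/18)/(17/18) = (25/18)/(17/18) = 25/17.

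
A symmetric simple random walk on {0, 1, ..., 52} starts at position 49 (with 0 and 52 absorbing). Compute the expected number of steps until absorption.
E[τ | X_0 = 49] = 147

Let v_k = E[τ | X_0 = k]. Boundary: v_0 = v_52 = 0. Recurrence: v_k = 1 + (v_{k-1} + v_{k+1})/2 for 1 ≤ k ≤ 51. The particular solution to v_k − (v_{k-1} + v_{k+1})/2 = 1 is v_k = −k^2. Adding homogeneous solution A + B k and matching boundaries gives v_k = k (52 − k). Substituting k = 49: v_49 = 49 · 3 = 147.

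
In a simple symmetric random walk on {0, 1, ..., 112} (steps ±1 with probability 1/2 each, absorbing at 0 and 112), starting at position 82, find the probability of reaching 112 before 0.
P(hit 112 before 0) = 82/112 = 41/56

Let u_k = P(hit 112 before 0 | start at k). Then u_0 = 0, u_112 = 1, and u_k = u_{k-1}/2 + u_{k+1}/2 for 1 ≤ k ≤ 111. This harmonic recurrence is solved by u_k = k/112, giving u_82 = 82/112 = 41/56.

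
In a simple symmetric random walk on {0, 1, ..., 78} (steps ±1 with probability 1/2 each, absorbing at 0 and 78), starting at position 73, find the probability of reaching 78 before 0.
P(hit 78 before 0) = 73/78

Let u_k = P(hit 78 before 0 | start at k). Then u_0 = 0, u_78 = 1, and u_k = u_{k-1}/2 + u_{k+1}/2 for 1 ≤ k ≤ 77. This harmonic recurrence is solved by u_k = k/78, giving u_73 = 73/78.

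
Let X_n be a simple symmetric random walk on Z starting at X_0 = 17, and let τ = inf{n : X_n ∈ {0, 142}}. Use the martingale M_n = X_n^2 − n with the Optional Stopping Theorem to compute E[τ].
E[τ] = 2125

M_n = X_n^2 − n is a martingale (since E[X_{n+1}^2 | F_n] = X_n^2 + 1). By OST (τ has finite mean in a bounded region), E[M_τ] = E[M_0] = X_0^2 − 0 = 17^2 = 289. Also E[M_τ] = E[X_τ^2] − E[τ]. The walk exits at 0 or 142, with P(hit 142 first) = 17/142, so E[X_τ^2] = 142^2 · 17/142 + 0 = 2414. Thus E[τ] = E[X_τ^2] − E[M_τ] = 2414 − 289 = 2125 = 17(142 − 17) = 2125.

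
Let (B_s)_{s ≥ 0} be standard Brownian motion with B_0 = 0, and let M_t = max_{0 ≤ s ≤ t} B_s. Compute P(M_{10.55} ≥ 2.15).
P(M_{10.55} ≥ 2.15) = 2·P(B_{10.55} ≥ 2.15) = 2(1 − Φ(2.15/√10.55)) ≈ 0.5080

By the reflection principle for Brownian motion, P(M_t ≥ a) = 2 · P(B_t ≥ a) for a ≥ 0. Since B_t ~ N(0, t), P(B_t ≥ 2.15) = 1 − Φ(2.15/√t) = 1 − Φ(2.15/√10.55) = 1 − Φ(0.6619). So
  P(M_{10.55} ≥ 2.15) = 2(1 − Φ(0.6619)) ≈ 0.5080.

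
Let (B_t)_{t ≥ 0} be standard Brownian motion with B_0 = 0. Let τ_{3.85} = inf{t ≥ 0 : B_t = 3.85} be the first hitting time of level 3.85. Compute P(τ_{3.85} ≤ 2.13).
P(τ_{3.85} ≤ 2.13) = 2(1 − Φ(3.85/√2.13)) = 2(1 − Φ(2.6380)) ≈ 0.0083

By the reflection principle for standard BM, P(τ_b ≤ t) = 2 · P(B_t ≥ b). Since B_t ~ N(0, t), P(B_t ≥ 3.85) = 1 − Φ(3.85/√t) = 1 − Φ(3.85/√2.13) = 1 − Φ(2.6380) ≈ 0.00417. Doubling: P(τ_{3.85} ≤ 2.13) ≈ 2 · 0.00417 = 0.00834 ≈ 0.0083.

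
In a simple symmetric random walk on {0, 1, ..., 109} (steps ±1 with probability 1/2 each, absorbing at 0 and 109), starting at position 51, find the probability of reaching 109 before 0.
P(hit 109 before 0) = 51/109

Let u_k = P(hit 109 before 0 | start at k). Then u_0 = 0, u_109 = 1, and u_k = u_{k-1}/2 + u_{k+1}/2 for 1 ≤ k ≤ 108. This harmonic recurrence is solved by u_k = k/109, giving u_51 = 51/109.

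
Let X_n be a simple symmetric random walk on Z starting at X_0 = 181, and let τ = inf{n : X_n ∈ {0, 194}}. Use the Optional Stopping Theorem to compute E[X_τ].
E[X_τ] = 181

X_n is a martingale and τ is a bounded-mean stopping time (indeed τ is finite a.s. with bounded expectation since the walk is in a bounded region). By the OST, E[X_τ] = E[X_0] = 181. Equivalently: E[X_τ] = 194 · P(hit 194 first) + 0 · P(hit 0 first) = 194 · (181/194) = 181.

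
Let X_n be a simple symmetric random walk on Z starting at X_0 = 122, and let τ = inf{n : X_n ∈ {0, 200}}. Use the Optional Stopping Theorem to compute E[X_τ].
E[X_τ] = 122

X_n is a martingale and τ is a bounded-mean stopping time (indeed τ is finite a.s. with bounded expectation since the walk is in a bounded region). By the OST, E[X_τ] = E[X_0] = 122. Equivalently: E[X_τ] = 200 · P(hit 200 first) + 0 · P(hit 0 first) = 200 · (122/200) = 122.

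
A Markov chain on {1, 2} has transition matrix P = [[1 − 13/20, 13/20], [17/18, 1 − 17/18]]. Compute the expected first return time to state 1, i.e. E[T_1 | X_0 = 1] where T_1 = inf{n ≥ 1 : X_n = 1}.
E[T_1 | X_0 = 1] = 1/π_1 = 287/170

For an irreducible recurrent Markov chain with stationary distribution π, E[T_i | X_0 = i] = 1/π_i (Kac's formula). Here π_1 = (17/18)/(13/20 + 17/18) = (17/18)/(287/180) = 170/287, so E[T_1 | X_0 = 1] = 1/π_1 = (13/20 + 17/18)/(17/18) = (287/180)/(17/18) = 287/170.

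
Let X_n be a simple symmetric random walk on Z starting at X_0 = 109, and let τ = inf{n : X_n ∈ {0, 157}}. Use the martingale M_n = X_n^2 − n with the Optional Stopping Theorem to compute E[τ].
E[τ] = 5232

M_n = X_n^2 − n is a martingale (since E[X_{n+1}^2 | F_n] = X_n^2 + 1). By OST (τ has finite mean in a bounded region), E[M_τ] = E[M_0] = X_0^2 − 0 = 109^2 = 11881. Also E[M_τ] = E[X_τ^2] − E[τ]. The walk exits at 0 or 157, with P(hit 157 first) = 109/157, so E[X_τ^2] = 157^2 · 109/157 + 0 = 17113. Thus E[τ] = E[X_τ^2] − E[M_τ] = 17113 − 11881 = 5232 = 109(157 − 109) = 5232.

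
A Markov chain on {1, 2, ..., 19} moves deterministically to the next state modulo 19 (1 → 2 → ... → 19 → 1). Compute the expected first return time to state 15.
E[T_15 | X_0 = 15] = 19

The chain cycles deterministically, so starting at state 15 it returns in exactly 19 steps. Equivalently, the stationary distribution is uniform π_j = 1/19 for every state j, so by Kac's formula E[T_15] = 1/π_15 = 19.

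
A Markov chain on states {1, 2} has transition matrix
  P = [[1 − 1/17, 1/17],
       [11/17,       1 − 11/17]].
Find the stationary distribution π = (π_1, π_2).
π_1 = 11/12, π_2 = 1/12

Solve πP = π with π_1 + π_2 = 1. From πP = π: π_1 · (1 − 1/17) + π_2 · 11/17 = π_1 ⇒ π_2 · 11/17 = π_1 · 1/17 ⇒ π_2/π_1 = (1/17)/(11/17) = 1/11. Together with π_1 + π_2 = 1:
  π_1 = (11/17)/(1/17 + 11/17) = (11/17)/(12/17) = 11/12,
  π_2 = (1/17)/(1/17 + 11/17) = (1/17)/(12/17) = 1/12.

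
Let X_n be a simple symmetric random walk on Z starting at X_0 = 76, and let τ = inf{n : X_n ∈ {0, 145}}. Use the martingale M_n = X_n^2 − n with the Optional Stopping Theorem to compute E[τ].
E[τ] = 5244

M_n = X_n^2 − n is a martingale (since E[X_{n+1}^2 | F_n] = X_n^2 + 1). By OST (τ has finite mean in a bounded region), E[M_τ] = E[M_0] = X_0^2 − 0 = 76^2 = 5776. Also E[M_τ] = E[X_τ^2] − E[τ]. The walk exits at 0 or 145, with P(hit 145 first) = 76/145, so E[X_τ^2] = 145^2 · 76/145 + 0 = 11020. Thus E[τ] = E[X_τ^2] − E[M_τ] = 11020 − 5776 = 5244 = 76(145 − 76) = 5244.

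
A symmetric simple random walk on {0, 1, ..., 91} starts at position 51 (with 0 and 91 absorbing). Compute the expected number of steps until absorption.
E[τ | X_0 = 51] = 2040

Let v_k = E[τ | X_0 = k]. Boundary: v_0 = v_91 = 0. Recurrence: v_k = 1 + (v_{k-1} + v_{k+1})/2 for 1 ≤ k ≤ 90. The particular solution to v_k − (v_{k-1} + v_{k+1})/2 = 1 is v_k = −k^2. Adding homogeneous solution A + B k and matching boundaries gives v_k = k (91 − k). Substituting k = 51: v_51 = 51 · 40 = 2040.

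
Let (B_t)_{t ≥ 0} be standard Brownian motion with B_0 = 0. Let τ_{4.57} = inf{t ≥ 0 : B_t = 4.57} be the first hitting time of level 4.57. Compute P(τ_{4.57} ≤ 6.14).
P(τ_{4.57} ≤ 6.14) = 2(1 − Φ(4.57/√6.14)) = 2(1 − Φ(1.8443)) ≈ 0.0651

By the reflection principle for standard BM, P(τ_b ≤ t) = 2 · P(B_t ≥ b). Since B_t ~ N(0, t), P(B_t ≥ 4.57) = 1 − Φ(4.57/√t) = 1 − Φ(4.57/√6.14) = 1 − Φ(1.8443) ≈ 0.03257. Doubling: P(τ_{4.57} ≤ 6.14) ≈ 2 · 0.03257 = 0.06514 ≈ 0.0651.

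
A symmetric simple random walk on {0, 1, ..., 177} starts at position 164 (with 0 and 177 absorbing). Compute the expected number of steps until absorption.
E[τ | X_0 = 164] = 2132

Let v_k = E[τ | X_0 = k]. Boundary: v_0 = v_177 = 0. Recurrence: v_k = 1 + (v_{k-1} + v_{k+1})/2 for 1 ≤ k ≤ 176. The particular solution to v_k − (v_{k-1} + v_{k+1})/2 = 1 is v_k = −k^2. Adding homogeneous solution A + B k and matching boundaries gives v_k = k (177 − k). Substituting k = 164: v_164 = 164 · 13 = 2132.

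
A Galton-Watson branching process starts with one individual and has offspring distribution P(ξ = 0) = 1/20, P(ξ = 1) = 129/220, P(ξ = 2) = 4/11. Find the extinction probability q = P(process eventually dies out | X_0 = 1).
q = 11/80

The pgf is f(s) = 1/20 + 129/220·s + 4/11·s². The extinction probability q is the smallest fixed point of f in [0, 1]. Setting s = f(s):
  4/11·s² + (129/220 − 1)·s + 1/20 = 0
  4/11·s² − (1/20 + 4/11)·s + 1/20 = 0
which factors as (s − 1)·(4/11·s − 1/20) = 0, giving roots s = 1 and s = (1/20)/(4/11) = 11/80.
Mean offspring μ = 129/220 + 2·4/11 = 289/220 > 1 (supercritical), so q < 1. The extinction probability is the smaller root: q = (1/20)/(4/11) = 11/80.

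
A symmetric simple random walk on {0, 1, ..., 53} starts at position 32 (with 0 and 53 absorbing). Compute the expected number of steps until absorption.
E[τ | X_0 = 32] = 672

Let v_k = E[τ | X_0 = k]. Boundary: v_0 = v_53 = 0. Recurrence: v_k = 1 + (v_{k-1} + v_{k+1})/2 for 1 ≤ k ≤ 52. The particular solution to v_k − (v_{k-1} + v_{k+1})/2 = 1 is v_k = −k^2. Adding homogeneous solution A + B k and matching boundaries gives v_k = k (53 − k). Substituting k = 32: v_32 = 32 · 21 = 672.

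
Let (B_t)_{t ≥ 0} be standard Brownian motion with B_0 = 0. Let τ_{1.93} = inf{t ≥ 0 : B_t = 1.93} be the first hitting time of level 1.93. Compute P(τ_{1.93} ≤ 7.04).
P(τ_{1.93} ≤ 7.04) = 2(1 − Φ(1.93/√7.04)) = 2(1 − Φ(0.7274)) ≈ 0.4670

By the reflection principle for standard BM, P(τ_b ≤ t) = 2 · P(B_t ≥ b). Since B_t ~ N(0, t), P(B_t ≥ 1.93) = 1 − Φ(1.93/√t) = 1 − Φ(1.93/√7.04) = 1 − Φ(0.7274) ≈ 0.23349. Doubling: P(τ_{1.93} ≤ 7.04) ≈ 2 · 0.23349 = 0.46698 ≈ 0.4670.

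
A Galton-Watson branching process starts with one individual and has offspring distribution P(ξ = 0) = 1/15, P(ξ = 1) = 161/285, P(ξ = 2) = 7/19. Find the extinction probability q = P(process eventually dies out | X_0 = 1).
q = 19/105

The pgf is f(s) = 1/15 + 161/285·s + 7/19·s². The extinction probability q is the smallest fixed point of f in [0, 1]. Setting s = f(s):
  7/19·s² + (161/285 − 1)·s + 1/15 = 0
  7/19·s² − (1/15 + 7/19)·s + 1/15 = 0
which factors as (s − 1)·(7/19·s − 1/15) = 0, giving roots s = 1 and s = (1/15)/(7/19) = 19/105.
Mean offspring μ = 161/285 + 2·7/19 = 371/285 > 1 (supercritical), so q < 1. The extinction probability is the smaller root: q = (1/15)/(7/19) = 19/105.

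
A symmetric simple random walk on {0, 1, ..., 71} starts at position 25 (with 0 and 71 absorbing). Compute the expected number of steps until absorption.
E[τ | X_0 = 25] = 1150

Let v_k = E[τ | X_0 = k]. Boundary: v_0 = v_71 = 0. Recurrence: v_k = 1 + (v_{k-1} + v_{k+1})/2 for 1 ≤ k ≤ 70. The particular solution to v_k − (v_{k-1} + v_{k+1})/2 = 1 is v_k = −k^2. Adding homogeneous solution A + B k and matching boundaries gives v_k = k (71 − k). Substituting k = 25: v_25 = 25 · 46 = 1150.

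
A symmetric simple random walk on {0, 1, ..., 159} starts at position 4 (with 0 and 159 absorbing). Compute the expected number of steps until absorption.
E[τ | X_0 = 4] = 620

Let v_k = E[τ | X_0 = k]. Boundary: v_0 = v_159 = 0. Recurrence: v_k = 1 + (v_{k-1} + v_{k+1})/2 for 1 ≤ k ≤ 158. The particular solution to v_k − (v_{k-1} + v_{k+1})/2 = 1 is v_k = −k^2. Adding homogeneous solution A + B k and matching boundaries gives v_k = k (159 − k). Substituting k = 4: v_4 = 4 · 155 = 620.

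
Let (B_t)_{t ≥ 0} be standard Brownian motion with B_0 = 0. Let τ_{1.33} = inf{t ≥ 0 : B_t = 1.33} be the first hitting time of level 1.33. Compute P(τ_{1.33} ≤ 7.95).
P(τ_{1.33} ≤ 7.95) = 2(1 − Φ(1.33/√7.95)) = 2(1 − Φ(0.4717)) ≈ 0.6371

By the reflection principle for standard BM, P(τ_b ≤ t) = 2 · P(B_t ≥ b). Since B_t ~ N(0, t), P(B_t ≥ 1.33) = 1 − Φ(1.33/√t) = 1 − Φ(1.33/√7.95) = 1 − Φ(0.4717) ≈ 0.31857. Doubling: P(τ_{1.33} ≤ 7.95) ≈ 2 · 0.31857 = 0.63714 ≈ 0.6371.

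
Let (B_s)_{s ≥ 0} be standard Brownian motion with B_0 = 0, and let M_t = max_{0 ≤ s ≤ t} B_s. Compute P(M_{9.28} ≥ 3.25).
P(M_{9.28} ≥ 3.25) = 2·P(B_{9.28} ≥ 3.25) = 2(1 − Φ(3.25/√9.28)) ≈ 0.2860

By the reflection principle for Brownian motion, P(M_t ≥ a) = 2 · P(B_t ≥ a) for a ≥ 0. Since B_t ~ N(0, t), P(B_t ≥ 3.25) = 1 − Φ(3.25/√t) = 1 − Φ(3.25/√9.28) = 1 − Φ(1.0669). So
  P(M_{9.28} ≥ 3.25) = 2(1 − Φ(1.0669)) ≈ 0.2860.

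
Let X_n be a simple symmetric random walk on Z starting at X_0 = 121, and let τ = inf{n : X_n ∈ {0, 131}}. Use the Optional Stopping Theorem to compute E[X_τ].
E[X_τ] = 121

X_n is a martingale and τ is a bounded-mean stopping time (indeed τ is finite a.s. with bounded expectation since the walk is in a bounded region). By the OST, E[X_τ] = E[X_0] = 121. Equivalently: E[X_τ] = 131 · P(hit 131 first) + 0 · P(hit 0 first) = 131 · (121/131) = 121.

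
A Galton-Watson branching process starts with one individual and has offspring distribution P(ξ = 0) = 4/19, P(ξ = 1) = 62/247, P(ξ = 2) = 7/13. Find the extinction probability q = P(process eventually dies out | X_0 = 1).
q = 52/133

The pgf is f(s) = 4/19 + 62/247·s + 7/13·s². The extinction probability q is the smallest fixed point of f in [0, 1]. Setting s = f(s):
  7/13·s² + (62/247 − 1)·s + 4/19 = 0
  7/13·s² − (4/19 + 7/13)·s + 4/19 = 0
which factors as (s − 1)·(7/13·s − 4/19) = 0, giving roots s = 1 and s = (4/19)/(7/13) = 52/133.
Mean offspring μ = 62/247 + 2·7/13 = 328/247 > 1 (supercritical), so q < 1. The extinction probability is the smaller root: q = (4/19)/(7/13) = 52/133.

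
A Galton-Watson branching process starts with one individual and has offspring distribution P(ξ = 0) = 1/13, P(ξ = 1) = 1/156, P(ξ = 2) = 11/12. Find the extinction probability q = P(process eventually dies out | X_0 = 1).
q = 12/143

The pgf is f(s) = 1/13 + 1/156·s + 11/12·s². The extinction probability q is the smallest fixed point of f in [0, 1]. Setting s = f(s):
  11/12·s² + (1/156 − 1)·s + 1/13 = 0
  11/12·s² − (1/13 + 11/12)·s + 1/13 = 0
which factors as (s − 1)·(11/12·s − 1/13) = 0, giving roots s = 1 and s = (1/13)/(11/12) = 12/143.
Mean offspring μ = 1/156 + 2·11/12 = 287/156 > 1 (supercritical), so q < 1. The extinction probability is the smaller root: q = (1/13)/(11/12) = 12/143.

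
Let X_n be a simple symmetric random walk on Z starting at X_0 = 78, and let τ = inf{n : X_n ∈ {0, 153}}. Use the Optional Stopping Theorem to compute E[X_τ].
E[X_τ] = 78

X_n is a martingale and τ is a bounded-mean stopping time (indeed τ is finite a.s. with bounded expectation since the walk is in a bounded region). By the OST, E[X_τ] = E[X_0] = 78. Equivalently: E[X_τ] = 153 · P(hit 153 first) + 0 · P(hit 0 first) = 153 · (78/153) = 78.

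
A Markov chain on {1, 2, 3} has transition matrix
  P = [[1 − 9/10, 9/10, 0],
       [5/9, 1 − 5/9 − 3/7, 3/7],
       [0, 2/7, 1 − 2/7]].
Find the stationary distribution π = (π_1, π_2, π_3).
π = (20/101, 162/505, 243/505)

This is a birth-death chain on three states, which satisfies detailed balance: π_1 · P_{12} = π_2 · P_{21} and π_2 · P_{23} = π_3 · P_{32}.
From π_1 · 9/10 = π_2 · 5/9: π_2/π_1 = (9/10)/(5/9) = 81/50.
From π_2 · 3/7 = π_3 · 2/7: π_3/π_2 = (3/7)/(2/7) = 3/2.
Take π_1 proportional to 1; then unnormalized π = (1, 81/50, 243/100). Normalize by dividing by the sum 101/20:
  π = (20/101, 162/505, 243/505).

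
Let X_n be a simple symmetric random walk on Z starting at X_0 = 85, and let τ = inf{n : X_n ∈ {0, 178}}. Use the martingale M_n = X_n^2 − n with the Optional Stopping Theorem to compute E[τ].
E[τ] = 7905

M_n = X_n^2 − n is a martingale (since E[X_{n+1}^2 | F_n] = X_n^2 + 1). By OST (τ has finite mean in a bounded region), E[M_τ] = E[M_0] = X_0^2 − 0 = 85^2 = 7225. Also E[M_τ] = E[X_τ^2] − E[τ]. The walk exits at 0 or 178, with P(hit 178 first) = 85/178, so E[X_τ^2] = 178^2 · 85/178 + 0 = 15130. Thus E[τ] = E[X_τ^2] − E[M_τ] = 15130 − 7225 = 7905 = 85(178 − 85) = 7905.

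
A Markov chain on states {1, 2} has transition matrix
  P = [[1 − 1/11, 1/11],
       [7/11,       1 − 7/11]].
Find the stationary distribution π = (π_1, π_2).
π_1 = 7/8, π_2 = 1/8

Solve πP = π with π_1 + π_2 = 1. From πP = π: π_1 · (1 − 1/11) + π_2 · 7/11 = π_1 ⇒ π_2 · 7/11 = π_1 · 1/11 ⇒ π_2/π_1 = (1/11)/(7/11) = 1/7. Together with π_1 + π_2 = 1:
  π_1 = (7/11)/(1/11 + 7/11) = (7/11)/(8/11) = 7/8,
  π_2 = (1/11)/(1/11 + 7/11) = (1/11)/(8/11) = 1/8.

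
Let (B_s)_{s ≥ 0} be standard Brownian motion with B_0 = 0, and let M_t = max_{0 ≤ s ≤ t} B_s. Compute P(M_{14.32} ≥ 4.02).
P(M_{14.32} ≥ 4.02) = 2·P(B_{14.32} ≥ 4.02) = 2(1 − Φ(4.02/√14.32)) ≈ 0.2881

By the reflection principle for Brownian motion, P(M_t ≥ a) = 2 · P(B_t ≥ a) for a ≥ 0. Since B_t ~ N(0, t), P(B_t ≥ 4.02) = 1 − Φ(4.02/√t) = 1 − Φ(4.02/√14.32) = 1 − Φ(1.0623). So
  P(M_{14.32} ≥ 4.02) = 2(1 − Φ(1.0623)) ≈ 0.2881.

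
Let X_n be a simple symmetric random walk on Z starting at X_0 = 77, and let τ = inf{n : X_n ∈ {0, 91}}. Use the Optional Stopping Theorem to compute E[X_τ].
E[X_τ] = 77

X_n is a martingale and τ is a bounded-mean stopping time (indeed τ is finite a.s. with bounded expectation since the walk is in a bounded region). By the OST, E[X_τ] = E[X_0] = 77. Equivalently: E[X_τ] = 91 · P(hit 91 first) + 0 · P(hit 0 first) = 91 · (77/91) = 77.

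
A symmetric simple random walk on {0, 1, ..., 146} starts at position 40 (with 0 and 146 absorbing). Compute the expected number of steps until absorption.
E[τ | X_0 = 40] = 4240

Let v_k = E[τ | X_0 = k]. Boundary: v_0 = v_146 = 0. Recurrence: v_k = 1 + (v_{k-1} + v_{k+1})/2 for 1 ≤ k ≤ 145. The particular solution to v_k − (v_{k-1} + v_{k+1})/2 = 1 is v_k = −k^2. Adding homogeneous solution A + B k and matching boundaries gives v_k = k (146 − k). Substituting k = 40: v_40 = 40 · 106 = 4240.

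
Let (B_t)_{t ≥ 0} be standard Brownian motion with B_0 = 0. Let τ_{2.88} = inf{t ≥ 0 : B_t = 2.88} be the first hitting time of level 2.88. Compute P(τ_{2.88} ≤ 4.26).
P(τ_{2.88} ≤ 4.26) = 2(1 − Φ(2.88/√4.26)) = 2(1 − Φ(1.3954)) ≈ 0.1629

By the reflection principle for standard BM, P(τ_b ≤ t) = 2 · P(B_t ≥ b). Since B_t ~ N(0, t), P(B_t ≥ 2.88) = 1 − Φ(2.88/√t) = 1 − Φ(2.88/√4.26) = 1 − Φ(1.3954) ≈ 0.08145. Doubling: P(τ_{2.88} ≤ 4.26) ≈ 2 · 0.08145 = 0.16290 ≈ 0.1629.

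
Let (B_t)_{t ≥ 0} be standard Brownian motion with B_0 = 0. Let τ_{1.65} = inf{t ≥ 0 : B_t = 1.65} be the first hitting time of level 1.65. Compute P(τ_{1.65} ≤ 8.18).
P(τ_{1.65} ≤ 8.18) = 2(1 − Φ(1.65/√8.18)) = 2(1 − Φ(0.5769)) ≈ 0.5640

By the reflection principle for standard BM, P(τ_b ≤ t) = 2 · P(B_t ≥ b). Since B_t ~ N(0, t), P(B_t ≥ 1.65) = 1 − Φ(1.65/√t) = 1 − Φ(1.65/√8.18) = 1 − Φ(0.5769) ≈ 0.28200. Doubling: P(τ_{1.65} ≤ 8.18) ≈ 2 · 0.28200 = 0.56400 ≈ 0.5640.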